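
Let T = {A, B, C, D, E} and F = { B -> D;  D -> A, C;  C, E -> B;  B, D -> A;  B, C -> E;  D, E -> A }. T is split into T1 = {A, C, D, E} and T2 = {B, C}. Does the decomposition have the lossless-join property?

Common attributes: T1 ∩ T2 = {C}.
No dependency enlarges {C}, so (C)⁺ = {C}.
The closure contains neither all of T1 = {A, C, D, E} nor all of T2 = {B, C}, so the common attributes are not a superkey of either fragment. The join is lossy.

No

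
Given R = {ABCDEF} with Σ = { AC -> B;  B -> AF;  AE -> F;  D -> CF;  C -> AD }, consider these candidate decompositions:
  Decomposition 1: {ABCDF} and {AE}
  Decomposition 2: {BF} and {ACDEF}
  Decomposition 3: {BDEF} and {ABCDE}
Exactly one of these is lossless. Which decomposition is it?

Decomposition 1: common = {A}, closure = {A} → lossy.
Decomposition 2: common = {F}, closure = {F} → lossy.
Decomposition 3: common = {BDE}, closure = {ABCDEF} → lossless.

Decomposition 3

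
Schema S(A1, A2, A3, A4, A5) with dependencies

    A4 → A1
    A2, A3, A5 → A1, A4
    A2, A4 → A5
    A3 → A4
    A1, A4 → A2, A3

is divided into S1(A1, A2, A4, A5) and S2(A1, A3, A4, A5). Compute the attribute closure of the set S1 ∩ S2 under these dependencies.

S1 ∩ S2 = {A1, A4, A5}.
A1, A4 → A2, A3 applies, adding A2, A3
Closure: {A1, A2, A3, A4, A5}.

A1, A2, A3, A4, A5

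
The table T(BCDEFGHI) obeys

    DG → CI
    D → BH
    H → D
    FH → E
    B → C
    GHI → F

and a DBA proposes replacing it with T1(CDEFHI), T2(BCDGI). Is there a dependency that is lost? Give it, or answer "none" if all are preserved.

GHI → F

Check GHI → F: no single fragment contains all of {FGHI}, and the restricted closure of {GHI} across the fragments never reaches {F}.
DG → CI is preserved.
D → BH is preserved.
H → D is preserved.
FH → E is preserved.
B → C is preserved.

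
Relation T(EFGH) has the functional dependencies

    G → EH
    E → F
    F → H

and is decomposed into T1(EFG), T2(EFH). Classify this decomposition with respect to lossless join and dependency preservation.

Lossless test: (EF)⁺ = {EFH}, which contains all of one fragment — lossless.
Dependency preservation: G → EH is not contained in any single fragment, but the restricted closure of its left-hand side across the fragments still reaches the right-hand side; the remaining FDs each lie inside some fragment. All dependencies are preserved.

lossless and dependency-preserving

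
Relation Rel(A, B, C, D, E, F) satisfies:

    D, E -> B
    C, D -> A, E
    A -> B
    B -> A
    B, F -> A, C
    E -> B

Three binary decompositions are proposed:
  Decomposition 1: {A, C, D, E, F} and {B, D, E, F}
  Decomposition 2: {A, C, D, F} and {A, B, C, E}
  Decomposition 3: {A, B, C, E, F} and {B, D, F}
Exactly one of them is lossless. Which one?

Decomposition 1: common = {D, E, F}, closure = {A, B, C, D, E, F} → lossless.
Decomposition 2: common = {A, C}, closure = {A, B, C} → lossy.
Decomposition 3: common = {B, F}, closure = {A, B, C, F} → lossy.

Decomposition 1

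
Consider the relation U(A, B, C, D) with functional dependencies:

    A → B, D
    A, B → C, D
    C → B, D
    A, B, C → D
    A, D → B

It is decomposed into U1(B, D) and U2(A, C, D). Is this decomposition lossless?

Common attributes: U1 ∩ U2 = {D}.
No dependency enlarges {D}, so (D)⁺ = {D}.
The closure contains neither all of U1 = {B, D} nor all of U2 = {A, C, D}, so the common attributes are not a superkey of either fragment. The join is lossy.

No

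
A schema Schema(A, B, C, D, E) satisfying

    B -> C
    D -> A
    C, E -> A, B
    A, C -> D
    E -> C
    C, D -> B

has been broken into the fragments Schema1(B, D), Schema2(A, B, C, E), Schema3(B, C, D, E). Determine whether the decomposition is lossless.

Chase test. Columns are A, B, C, D, E; row i has aⱼ where attribute j ∈ Schemai, else bᵢⱼ.
Initial tableau (one row per fragment):
  row 1: b11 a2 b13 a4 b15
  row 2: a1 a2 a3 b24 a5
  row 3: b31 a2 a3 a4 a5
Rows 1 and 2 agree on B; apply B→C and equate their C entries.
Rows 1 and 3 agree on D; apply D→A and equate their A entries.
Rows 2 and 3 agree on C, E; apply C, E→A, B and equate their A, B entries.
Rows 1 and 2 agree on A, C; apply A, C→D and equate their D entries.
Row 2 is now all distinguished symbols — the join is lossless.

Yes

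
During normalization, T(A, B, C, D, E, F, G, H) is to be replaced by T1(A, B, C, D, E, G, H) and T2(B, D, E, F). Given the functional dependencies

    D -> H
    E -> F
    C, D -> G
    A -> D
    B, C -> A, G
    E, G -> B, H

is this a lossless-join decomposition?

Common attributes: T1 ∩ T2 = {B, D, E}.
Closure of {B, D, E}: D → H applies, adding H; E → F applies, adding F. So (B, D, E)⁺ = {B, D, E, F, H}.
This closure contains every attribute of T2, so T1 ∩ T2 → T2. The join is lossless.

Yes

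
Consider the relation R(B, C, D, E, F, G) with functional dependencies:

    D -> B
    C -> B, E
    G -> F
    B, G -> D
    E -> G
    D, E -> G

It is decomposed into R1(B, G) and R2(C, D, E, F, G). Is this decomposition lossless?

No

Common attributes: R1 ∩ R2 = {G}.
Closure of {G}: G → F applies, adding F. So (G)⁺ = {F, G}.
The closure contains neither all of R1 = {B, G} nor all of R2 = {C, D, E, F, G}, so the common attributes are not a superkey of either fragment. The join is lossy.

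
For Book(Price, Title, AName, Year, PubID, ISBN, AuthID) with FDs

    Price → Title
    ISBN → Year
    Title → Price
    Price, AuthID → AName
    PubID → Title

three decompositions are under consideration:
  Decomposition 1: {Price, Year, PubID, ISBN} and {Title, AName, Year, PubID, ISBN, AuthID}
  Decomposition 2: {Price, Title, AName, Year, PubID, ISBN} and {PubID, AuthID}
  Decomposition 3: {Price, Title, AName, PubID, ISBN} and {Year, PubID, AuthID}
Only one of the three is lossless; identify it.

Decomposition 1: common = {Year, PubID, ISBN}, closure = {Price, Title, Year, PubID, ISBN} → lossless.
Decomposition 2: common = {PubID}, closure = {Price, Title, PubID} → lossy.
Decomposition 3: common = {PubID}, closure = {Price, Title, PubID} → lossy.

Decomposition 1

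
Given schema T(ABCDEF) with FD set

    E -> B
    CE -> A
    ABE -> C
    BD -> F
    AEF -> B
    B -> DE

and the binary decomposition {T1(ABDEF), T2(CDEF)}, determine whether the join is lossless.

No

Common attributes: T1 ∩ T2 = {DEF}.
Closure of {DEF}: E → B applies, adding B. So (DEF)⁺ = {BDEF}.
The closure contains neither all of T1 = {ABDEF} nor all of T2 = {CDEF}, so the common attributes are not a superkey of either fragment. The join is lossy.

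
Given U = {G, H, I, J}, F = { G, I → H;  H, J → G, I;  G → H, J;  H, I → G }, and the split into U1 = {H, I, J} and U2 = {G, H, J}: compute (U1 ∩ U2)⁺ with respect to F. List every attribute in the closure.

G, H, I, J

U1 ∩ U2 = {H, J}.
H, J → G, I applies, adding G, I
Closure: {G, H, I, J}.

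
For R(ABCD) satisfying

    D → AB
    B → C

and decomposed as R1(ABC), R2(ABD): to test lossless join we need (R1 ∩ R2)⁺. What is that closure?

R1 ∩ R2 = {AB}.
B → C applies, adding C
Closure: {ABC}.

ABC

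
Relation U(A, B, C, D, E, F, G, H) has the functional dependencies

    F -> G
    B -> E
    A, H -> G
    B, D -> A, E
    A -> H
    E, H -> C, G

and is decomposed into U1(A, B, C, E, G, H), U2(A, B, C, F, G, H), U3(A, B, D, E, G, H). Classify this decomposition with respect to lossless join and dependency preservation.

Lossless test (chase): Rows 1 and 2 agree on B; apply B→E and equate their E entries. Rows 1 and 3 agree on E, H; apply E, H→C, G and equate their C, G entries. No row becomes fully distinguished — the join is lossy.
Dependency preservation: every FD's attributes lie within a single fragment, so each can be enforced locally — preserved.

lossy but dependency-preserving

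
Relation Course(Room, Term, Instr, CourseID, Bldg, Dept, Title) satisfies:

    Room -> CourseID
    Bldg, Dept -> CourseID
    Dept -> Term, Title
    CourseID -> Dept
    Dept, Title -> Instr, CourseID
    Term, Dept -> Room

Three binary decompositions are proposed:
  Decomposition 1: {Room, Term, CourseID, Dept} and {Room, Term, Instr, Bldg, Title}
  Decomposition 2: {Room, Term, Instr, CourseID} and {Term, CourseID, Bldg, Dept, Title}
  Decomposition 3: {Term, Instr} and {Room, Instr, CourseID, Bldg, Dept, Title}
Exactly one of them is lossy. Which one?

Decomposition 1: common = {Room, Term}, closure = {Room, Term, Instr, CourseID, Dept, Title} → lossless.
Decomposition 2: common = {Term, CourseID}, closure = {Room, Term, Instr, CourseID, Dept, Title} → lossless.
Decomposition 3: common = {Instr}, closure = {Instr} → lossy.

Decomposition 3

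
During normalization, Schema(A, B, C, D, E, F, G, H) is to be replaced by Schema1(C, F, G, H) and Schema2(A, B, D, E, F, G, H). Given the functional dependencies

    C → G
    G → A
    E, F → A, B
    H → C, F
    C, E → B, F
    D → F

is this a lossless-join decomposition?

Common attributes: Schema1 ∩ Schema2 = {F, G, H}.
Closure of {F, G, H}: G → A applies, adding A; H → C, F applies, adding C. So (F, G, H)⁺ = {A, C, F, G, H}.
This closure contains every attribute of Schema1, so Schema1 ∩ Schema2 → Schema1. The join is lossless.

Yes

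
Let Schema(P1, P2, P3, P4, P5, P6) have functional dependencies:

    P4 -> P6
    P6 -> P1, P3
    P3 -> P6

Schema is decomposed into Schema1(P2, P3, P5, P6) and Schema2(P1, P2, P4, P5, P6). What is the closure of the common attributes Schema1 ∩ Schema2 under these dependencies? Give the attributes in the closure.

Schema1 ∩ Schema2 = {P2, P5, P6}.
P6 → P1, P3 applies, adding P1, P3
Closure: {P1, P2, P3, P5, P6}.

P1, P2, P3, P5, P6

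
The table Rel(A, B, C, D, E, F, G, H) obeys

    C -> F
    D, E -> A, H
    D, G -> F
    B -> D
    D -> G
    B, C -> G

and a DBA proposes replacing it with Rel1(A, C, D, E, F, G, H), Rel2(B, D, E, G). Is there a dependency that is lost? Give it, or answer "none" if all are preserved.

none

C → F lies within Rel1.
D, E → A, H lies within Rel1.
D, G → F lies within Rel1.
B → D lies within Rel2.
D → G lies within Rel1.
B, C → G: restricted closure across fragments reaches G.
Every dependency is enforceable on the fragments, so the decomposition is dependency-preserving.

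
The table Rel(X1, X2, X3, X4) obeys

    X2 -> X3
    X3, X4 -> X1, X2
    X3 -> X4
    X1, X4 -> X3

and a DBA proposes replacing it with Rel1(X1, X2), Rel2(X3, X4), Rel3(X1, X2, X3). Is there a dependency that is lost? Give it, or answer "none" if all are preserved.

Check X1, X4 → X3: no single fragment contains all of {X1, X3, X4}, and the restricted closure of {X1, X4} across the fragments never reaches {X3}.
X2 → X3 is preserved.
X3, X4 → X1, X2 is preserved.
X3 → X4 is preserved.

X1, X4 -> X3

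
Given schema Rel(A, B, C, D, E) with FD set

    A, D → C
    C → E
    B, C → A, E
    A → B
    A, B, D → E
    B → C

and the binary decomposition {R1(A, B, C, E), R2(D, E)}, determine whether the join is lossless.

Common attributes: R1 ∩ R2 = {E}.
No dependency enlarges {E}, so (E)⁺ = {E}.
The closure contains neither all of R1 = {A, B, C, E} nor all of R2 = {D, E}, so the common attributes are not a superkey of either fragment. The join is lossy.

No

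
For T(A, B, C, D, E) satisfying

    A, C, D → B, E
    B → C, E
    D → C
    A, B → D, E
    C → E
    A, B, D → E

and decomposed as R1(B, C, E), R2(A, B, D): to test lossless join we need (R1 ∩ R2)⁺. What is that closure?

B, C, E

R1 ∩ R2 = {B}.
B → C, E applies, adding C, E
Closure: {B, C, E}.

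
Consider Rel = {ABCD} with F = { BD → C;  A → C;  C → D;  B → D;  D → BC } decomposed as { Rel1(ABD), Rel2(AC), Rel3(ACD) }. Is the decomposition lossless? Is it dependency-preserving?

Lossless test (chase): Rows 1 and 2 agree on A; apply A→C and equate their C entries. Rows 1 and 2 agree on C; apply C→D and equate their D entries. Rows 1 and 2 agree on D; apply D→BC and equate their BC entries. Rows 1 and 3 agree on D; apply D→BC and equate their BC entries. Row 1 is now all distinguished symbols — the join is lossless.
Dependency preservation: BD → C; D → BC are not contained in any single fragment, but the restricted closure of each left-hand side across the fragments still reaches the right-hand side; the remaining FDs each lie inside some fragment. All dependencies are preserved.

lossless and dependency-preserving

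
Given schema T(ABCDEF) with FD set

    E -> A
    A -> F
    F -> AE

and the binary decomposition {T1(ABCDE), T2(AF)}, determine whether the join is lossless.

Common attributes: T1 ∩ T2 = {A}.
Closure of {A}: A → F applies, adding F; F → AE applies, adding E. So (A)⁺ = {AEF}.
This closure contains every attribute of T2, so T1 ∩ T2 → T2. The join is lossless.

Yes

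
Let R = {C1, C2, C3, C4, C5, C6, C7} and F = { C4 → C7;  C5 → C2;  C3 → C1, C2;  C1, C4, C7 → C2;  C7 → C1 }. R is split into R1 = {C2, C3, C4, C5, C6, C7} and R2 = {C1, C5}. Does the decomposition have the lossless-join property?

No

Common attributes: R1 ∩ R2 = {C5}.
Closure of {C5}: C5 → C2 applies, adding C2. So (C5)⁺ = {C2, C5}.
The closure contains neither all of R1 = {C2, C3, C4, C5, C6, C7} nor all of R2 = {C1, C5}, so the common attributes are not a superkey of either fragment. The join is lossy.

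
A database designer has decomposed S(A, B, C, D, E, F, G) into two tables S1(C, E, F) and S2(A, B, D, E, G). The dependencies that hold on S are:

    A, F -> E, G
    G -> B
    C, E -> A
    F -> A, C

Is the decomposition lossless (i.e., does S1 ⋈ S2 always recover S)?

No

Common attributes: S1 ∩ S2 = {E}.
No dependency enlarges {E}, so (E)⁺ = {E}.
The closure contains neither all of S1 = {C, E, F} nor all of S2 = {A, B, D, E, G}, so the common attributes are not a superkey of either fragment. The join is lossy.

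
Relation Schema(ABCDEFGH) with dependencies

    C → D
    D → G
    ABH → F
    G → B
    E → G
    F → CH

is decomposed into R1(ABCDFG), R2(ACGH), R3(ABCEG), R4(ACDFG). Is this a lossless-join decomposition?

Chase test. Columns are ABCDEFGH; row i has aⱼ where attribute j ∈ Ri, else bᵢⱼ.
Initial tableau (one row per fragment):
  row 1: a1 a2 a3 a4 b15 a6 a7 b18
  row 2: a1 b22 a3 b24 b25 b26 a7 a8
  row 3: a1 a2 a3 b34 a5 b36 a7 b38
  row 4: a1 b42 a3 a4 b45 a6 a7 b48
Rows 1 and 2 agree on C; apply C→D and equate their D entries.
Rows 1 and 3 agree on C; apply C→D and equate their D entries.
Rows 1 and 2 agree on G; apply G→B and equate their B entries.
Rows 1 and 4 agree on G; apply G→B and equate their B entries.
Rows 1 and 4 agree on F; apply F→CH and equate their CH entries.
No row becomes fully distinguished — the join is lossy.

No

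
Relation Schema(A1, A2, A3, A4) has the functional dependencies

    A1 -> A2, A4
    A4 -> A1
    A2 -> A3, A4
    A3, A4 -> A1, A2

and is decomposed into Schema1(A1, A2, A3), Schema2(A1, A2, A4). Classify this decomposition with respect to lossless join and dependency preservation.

lossless and dependency-preserving

Lossless test: (A1, A2)⁺ = {A1, A2, A3, A4}, which contains all of one fragment — lossless.
Dependency preservation: A2 → A3, A4; A3, A4 → A1, A2 are not contained in any single fragment, but the restricted closure of each left-hand side across the fragments still reaches the right-hand side; the remaining FDs each lie inside some fragment. All dependencies are preserved.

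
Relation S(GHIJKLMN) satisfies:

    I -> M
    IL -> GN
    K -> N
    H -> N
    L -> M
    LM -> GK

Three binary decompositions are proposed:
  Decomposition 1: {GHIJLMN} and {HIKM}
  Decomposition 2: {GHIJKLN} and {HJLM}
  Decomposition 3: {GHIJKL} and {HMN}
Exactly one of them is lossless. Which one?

Decomposition 1: common = {HIM}, closure = {HIMN} → lossy.
Decomposition 2: common = {HJL}, closure = {GHJKLMN} → lossless.
Decomposition 3: common = {H}, closure = {HN} → lossy.

Decomposition 2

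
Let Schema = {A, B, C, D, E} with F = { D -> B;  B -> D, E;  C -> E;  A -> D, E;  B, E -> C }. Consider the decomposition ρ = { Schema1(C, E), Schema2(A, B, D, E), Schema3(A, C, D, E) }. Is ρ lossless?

Yes

Chase test. Columns are A, B, C, D, E; row i has aⱼ where attribute j ∈ Schemai, else bᵢⱼ.
Initial tableau (one row per fragment):
  row 1: b11 b12 a3 b14 a5
  row 2: a1 a2 b23 a4 a5
  row 3: a1 b32 a3 a4 a5
Rows 2 and 3 agree on D; apply D→B and equate their B entries.
Rows 2 and 3 agree on B, E; apply B, E→C and equate their C entries.
Row 2 is now all distinguished symbols — the join is lossless.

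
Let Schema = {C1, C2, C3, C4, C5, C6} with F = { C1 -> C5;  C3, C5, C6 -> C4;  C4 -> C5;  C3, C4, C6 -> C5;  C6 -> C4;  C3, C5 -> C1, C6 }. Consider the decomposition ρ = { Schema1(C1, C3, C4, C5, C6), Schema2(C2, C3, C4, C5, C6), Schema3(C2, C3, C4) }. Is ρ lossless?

Chase test. Columns are C1, C2, C3, C4, C5, C6; row i has aⱼ where attribute j ∈ Schemai, else bᵢⱼ.
Initial tableau (one row per fragment):
  row 1: a1 b12 a3 a4 a5 a6
  row 2: b21 a2 a3 a4 a5 a6
  row 3: b31 a2 a3 a4 b35 b36
Rows 1 and 3 agree on C4; apply C4→C5 and equate their C5 entries.
Rows 1 and 2 agree on C3, C5; apply C3, C5→C1, C6 and equate their C1, C6 entries.
Rows 1 and 3 agree on C3, C5; apply C3, C5→C1, C6 and equate their C1, C6 entries.
Row 2 is now all distinguished symbols — the join is lossless.

Yes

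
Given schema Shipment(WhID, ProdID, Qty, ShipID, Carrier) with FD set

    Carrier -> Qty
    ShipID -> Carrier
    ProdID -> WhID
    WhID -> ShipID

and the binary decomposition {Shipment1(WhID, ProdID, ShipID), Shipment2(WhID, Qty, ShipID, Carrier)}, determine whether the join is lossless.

Yes

Common attributes: Shipment1 ∩ Shipment2 = {WhID, ShipID}.
Closure of {WhID, ShipID}: ShipID → Carrier applies, adding Carrier; Carrier → Qty applies, adding Qty. So (WhID, ShipID)⁺ = {WhID, Qty, ShipID, Carrier}.
This closure contains every attribute of Shipment2, so Shipment1 ∩ Shipment2 → Shipment2. The join is lossless.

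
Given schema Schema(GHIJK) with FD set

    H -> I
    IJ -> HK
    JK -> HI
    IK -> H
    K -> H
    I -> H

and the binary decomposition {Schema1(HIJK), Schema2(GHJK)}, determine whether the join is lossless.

Yes

Common attributes: Schema1 ∩ Schema2 = {HJK}.
Closure of {HJK}: H → I applies, adding I. So (HJK)⁺ = {HIJK}.
This closure contains every attribute of Schema1, so Schema1 ∩ Schema2 → Schema1. The join is lossless.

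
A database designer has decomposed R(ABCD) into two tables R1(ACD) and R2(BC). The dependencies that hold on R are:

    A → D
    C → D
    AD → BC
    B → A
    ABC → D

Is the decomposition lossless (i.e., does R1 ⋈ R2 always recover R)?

Common attributes: R1 ∩ R2 = {C}.
Closure of {C}: C → D applies, adding D. So (C)⁺ = {CD}.
The closure contains neither all of R1 = {ACD} nor all of R2 = {BC}, so the common attributes are not a superkey of either fragment. The join is lossy.

No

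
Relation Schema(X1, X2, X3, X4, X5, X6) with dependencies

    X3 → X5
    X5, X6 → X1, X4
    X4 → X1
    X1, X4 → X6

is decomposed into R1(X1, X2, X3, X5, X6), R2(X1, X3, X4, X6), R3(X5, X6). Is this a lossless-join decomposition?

Chase test. Columns are X1, X2, X3, X4, X5, X6; row i has aⱼ where attribute j ∈ Ri, else bᵢⱼ.
Initial tableau (one row per fragment):
  row 1: a1 a2 a3 b14 a5 a6
  row 2: a1 b22 a3 a4 b25 a6
  row 3: b31 b32 b33 b34 a5 a6
Rows 1 and 2 agree on X3; apply X3→X5 and equate their X5 entries.
Rows 1 and 2 agree on X5, X6; apply X5, X6→X1, X4 and equate their X1, X4 entries.
Rows 1 and 3 agree on X5, X6; apply X5, X6→X1, X4 and equate their X1, X4 entries.
Row 1 is now all distinguished symbols — the join is lossless.

Yes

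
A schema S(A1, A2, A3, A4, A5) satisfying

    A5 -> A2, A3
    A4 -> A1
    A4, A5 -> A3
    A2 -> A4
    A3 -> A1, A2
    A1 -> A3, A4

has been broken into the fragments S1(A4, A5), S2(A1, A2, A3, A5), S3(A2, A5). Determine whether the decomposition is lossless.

Yes

Chase test. Columns are A1, A2, A3, A4, A5; row i has aⱼ where attribute j ∈ Si, else bᵢⱼ.
Initial tableau (one row per fragment):
  row 1: b11 b12 b13 a4 a5
  row 2: a1 a2 a3 b24 a5
  row 3: b31 a2 b33 b34 a5
Rows 1 and 2 agree on A5; apply A5→A2, A3 and equate their A2, A3 entries.
Rows 1 and 3 agree on A5; apply A5→A2, A3 and equate their A2, A3 entries.
Rows 1 and 2 agree on A2; apply A2→A4 and equate their A4 entries.
Rows 1 and 3 agree on A2; apply A2→A4 and equate their A4 entries.
Rows 1 and 2 agree on A3; apply A3→A1, A2 and equate their A1, A2 entries.
Rows 1 and 3 agree on A3; apply A3→A1, A2 and equate their A1, A2 entries.
Row 1 is now all distinguished symbols — the join is lossless.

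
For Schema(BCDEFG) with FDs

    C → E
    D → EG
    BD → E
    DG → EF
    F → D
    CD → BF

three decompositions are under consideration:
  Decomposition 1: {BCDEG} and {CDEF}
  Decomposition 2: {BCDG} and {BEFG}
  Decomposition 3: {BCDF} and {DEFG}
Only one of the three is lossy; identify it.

Decomposition 2

Decomposition 1: common = {CDE}, closure = {BCDEFG} → lossless.
Decomposition 2: common = {BG}, closure = {BG} → lossy.
Decomposition 3: common = {DF}, closure = {DEFG} → lossless.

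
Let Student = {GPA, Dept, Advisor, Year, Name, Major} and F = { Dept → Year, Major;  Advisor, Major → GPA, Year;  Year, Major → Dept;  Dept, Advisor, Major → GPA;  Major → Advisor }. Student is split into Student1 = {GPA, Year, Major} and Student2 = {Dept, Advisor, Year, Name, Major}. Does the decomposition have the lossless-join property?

Common attributes: Student1 ∩ Student2 = {Year, Major}.
Closure of {Year, Major}: Year, Major → Dept applies, adding Dept; Major → Advisor applies, adding Advisor; Advisor, Major → GPA, Year applies, adding GPA. So (Year, Major)⁺ = {GPA, Dept, Advisor, Year, Major}.
This closure contains every attribute of Student1, so Student1 ∩ Student2 → Student1. The join is lossless.

Yes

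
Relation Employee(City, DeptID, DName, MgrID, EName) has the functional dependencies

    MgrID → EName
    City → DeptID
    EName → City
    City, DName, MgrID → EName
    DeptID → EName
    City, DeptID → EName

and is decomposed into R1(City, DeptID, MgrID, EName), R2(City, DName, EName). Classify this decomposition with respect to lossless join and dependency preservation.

lossy but dependency-preserving

Lossless test: (City, EName)⁺ = {City, DeptID, EName}, which is a superkey of neither fragment — lossy.
Dependency preservation: City, DName, MgrID → EName is not contained in any single fragment, but the restricted closure of its left-hand side across the fragments still reaches the right-hand side; the remaining FDs each lie inside some fragment. All dependencies are preserved.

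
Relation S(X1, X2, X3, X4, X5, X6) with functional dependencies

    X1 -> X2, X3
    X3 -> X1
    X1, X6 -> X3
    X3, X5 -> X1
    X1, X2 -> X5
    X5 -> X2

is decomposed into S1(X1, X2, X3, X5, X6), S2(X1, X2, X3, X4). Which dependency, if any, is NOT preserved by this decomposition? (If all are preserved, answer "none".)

X1 → X2, X3 lies within S1.
X3 → X1 lies within S1.
X1, X6 → X3 lies within S1.
X3, X5 → X1 lies within S1.
X1, X2 → X5 lies within S1.
X5 → X2 lies within S1.
Every dependency is enforceable on the fragments, so the decomposition is dependency-preserving.

none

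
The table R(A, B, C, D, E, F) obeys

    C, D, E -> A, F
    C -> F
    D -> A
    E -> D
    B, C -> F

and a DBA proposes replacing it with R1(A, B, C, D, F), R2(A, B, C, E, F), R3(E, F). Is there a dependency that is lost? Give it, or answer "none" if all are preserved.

Check E → D: no single fragment contains all of {D, E}, and the restricted closure of {E} across the fragments never reaches {D}.
C, D, E → A, F is preserved.
C → F is preserved.
D → A is preserved.
B, C → F is preserved.

E -> D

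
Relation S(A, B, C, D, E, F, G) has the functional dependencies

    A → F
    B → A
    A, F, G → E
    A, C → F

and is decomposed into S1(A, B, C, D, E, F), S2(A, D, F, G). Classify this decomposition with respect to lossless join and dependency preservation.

Lossless test: (A, D, F)⁺ = {A, D, F}, which is a superkey of neither fragment — lossy.
Dependency preservation: the restricted closure of {A, F, G} across the fragments never reaches {E}, so A, F, G → E cannot be enforced without a join — not preserved.

lossy and not dependency-preserving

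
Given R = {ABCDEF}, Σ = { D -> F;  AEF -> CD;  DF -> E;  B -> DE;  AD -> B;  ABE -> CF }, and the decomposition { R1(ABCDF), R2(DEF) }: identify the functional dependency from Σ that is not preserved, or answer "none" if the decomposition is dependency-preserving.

Check AEF → CD: no single fragment contains all of {ACDEF}, and the restricted closure of {AEF} across the fragments never reaches {CD}.
D → F is preserved.
DF → E is preserved.
B → DE is preserved.
AD → B is preserved.
ABE → CF is preserved.

AEF -> CD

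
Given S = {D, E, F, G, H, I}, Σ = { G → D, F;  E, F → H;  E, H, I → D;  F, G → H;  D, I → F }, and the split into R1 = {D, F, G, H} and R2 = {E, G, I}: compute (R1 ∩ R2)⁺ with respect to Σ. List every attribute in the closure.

D, F, G, H

R1 ∩ R2 = {G}.
G → D, F applies, adding D, F
F, G → H applies, adding H
Closure: {D, F, G, H}.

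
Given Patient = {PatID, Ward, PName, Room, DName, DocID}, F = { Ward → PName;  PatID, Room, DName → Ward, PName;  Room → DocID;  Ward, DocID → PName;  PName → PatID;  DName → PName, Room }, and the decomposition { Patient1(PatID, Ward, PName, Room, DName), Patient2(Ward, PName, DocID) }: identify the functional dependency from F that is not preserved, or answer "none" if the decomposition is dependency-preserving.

Check Room → DocID: no single fragment contains all of {Room, DocID}, and the restricted closure of {Room} across the fragments never reaches {DocID}.
Ward → PName is preserved.
PatID, Room, DName → Ward, PName is preserved.
Ward, DocID → PName is preserved.
PName → PatID is preserved.
DName → PName, Room is preserved.

Room → DocID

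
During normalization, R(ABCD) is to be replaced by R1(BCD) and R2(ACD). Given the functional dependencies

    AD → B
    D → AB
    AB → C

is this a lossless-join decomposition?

Common attributes: R1 ∩ R2 = {CD}.
Closure of {CD}: D → AB applies, adding AB. So (CD)⁺ = {ABCD}.
This closure contains every attribute of R1, so R1 ∩ R2 → R1. The join is lossless.

Yes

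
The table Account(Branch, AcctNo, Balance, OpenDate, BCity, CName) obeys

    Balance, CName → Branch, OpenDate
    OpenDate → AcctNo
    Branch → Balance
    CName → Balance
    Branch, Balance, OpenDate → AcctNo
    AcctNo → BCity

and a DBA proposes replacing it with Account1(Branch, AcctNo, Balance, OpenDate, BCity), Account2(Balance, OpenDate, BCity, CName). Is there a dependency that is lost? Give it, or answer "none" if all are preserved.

Check Balance, CName → Branch, OpenDate: no single fragment contains all of {Branch, Balance, OpenDate, CName}, and the restricted closure of {Balance, CName} across the fragments never reaches {Branch, OpenDate}.
OpenDate → AcctNo is preserved.
Branch → Balance is preserved.
CName → Balance is preserved.
Branch, Balance, OpenDate → AcctNo is preserved.
AcctNo → BCity is preserved.

Balance, CName → Branch, OpenDate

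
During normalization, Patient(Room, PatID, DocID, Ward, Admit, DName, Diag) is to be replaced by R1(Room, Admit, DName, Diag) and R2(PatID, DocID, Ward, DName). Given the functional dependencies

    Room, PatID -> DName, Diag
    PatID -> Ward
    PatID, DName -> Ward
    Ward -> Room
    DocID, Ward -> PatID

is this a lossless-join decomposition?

Common attributes: R1 ∩ R2 = {DName}.
No dependency enlarges {DName}, so (DName)⁺ = {DName}.
The closure contains neither all of R1 = {Room, Admit, DName, Diag} nor all of R2 = {PatID, DocID, Ward, DName}, so the common attributes are not a superkey of either fragment. The join is lossy.

No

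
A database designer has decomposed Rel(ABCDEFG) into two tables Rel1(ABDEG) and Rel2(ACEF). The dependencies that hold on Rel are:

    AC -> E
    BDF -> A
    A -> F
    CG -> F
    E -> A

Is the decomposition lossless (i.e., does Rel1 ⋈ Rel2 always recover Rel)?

Common attributes: Rel1 ∩ Rel2 = {AE}.
Closure of {AE}: A → F applies, adding F. So (AE)⁺ = {AEF}.
The closure contains neither all of Rel1 = {ABDEG} nor all of Rel2 = {ACEF}, so the common attributes are not a superkey of either fragment. The join is lossy.

No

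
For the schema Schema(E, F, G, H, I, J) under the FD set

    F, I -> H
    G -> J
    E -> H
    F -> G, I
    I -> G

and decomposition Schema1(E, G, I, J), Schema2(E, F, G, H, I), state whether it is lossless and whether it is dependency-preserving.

Lossless test: (E, G, I)⁺ = {E, G, H, I, J}, which contains all of one fragment — lossless.
Dependency preservation: every FD's attributes lie within a single fragment, so each can be enforced locally — preserved.

lossless and dependency-preserving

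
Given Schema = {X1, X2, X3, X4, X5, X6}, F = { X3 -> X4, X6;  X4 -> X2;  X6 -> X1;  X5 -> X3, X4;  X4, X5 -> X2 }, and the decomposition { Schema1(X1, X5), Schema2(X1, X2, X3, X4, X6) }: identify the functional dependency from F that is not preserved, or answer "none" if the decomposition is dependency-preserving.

X5 -> X3, X4

Check X5 → X3, X4: no single fragment contains all of {X3, X4, X5}, and the restricted closure of {X5} across the fragments never reaches {X3, X4}.
X3 → X4, X6 is preserved.
X4 → X2 is preserved.
X6 → X1 is preserved.
X4, X5 → X2 is preserved.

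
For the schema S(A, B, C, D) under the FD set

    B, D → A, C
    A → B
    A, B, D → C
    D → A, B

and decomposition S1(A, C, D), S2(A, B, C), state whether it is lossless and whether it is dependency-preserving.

Lossless test: (A, C)⁺ = {A, B, C}, which contains all of one fragment — lossless.
Dependency preservation: B, D → A, C; A, B, D → C; D → A, B are not contained in any single fragment, but the restricted closure of each left-hand side across the fragments still reaches the right-hand side; the remaining FDs each lie inside some fragment. All dependencies are preserved.

lossless and dependency-preserving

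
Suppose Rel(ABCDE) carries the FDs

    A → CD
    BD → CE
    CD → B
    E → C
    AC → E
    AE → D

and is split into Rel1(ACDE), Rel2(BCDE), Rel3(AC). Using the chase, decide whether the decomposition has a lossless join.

Chase test. Columns are ABCDE; row i has aⱼ where attribute j ∈ Reli, else bᵢⱼ.
Initial tableau (one row per fragment):
  row 1: a1 b12 a3 a4 a5
  row 2: b21 a2 a3 a4 a5
  row 3: a1 b32 a3 b34 b35
Rows 1 and 3 agree on A; apply A→CD and equate their CD entries.
Rows 1 and 2 agree on CD; apply CD→B and equate their B entries.
Rows 1 and 3 agree on CD; apply CD→B and equate their B entries.
Rows 1 and 3 agree on AC; apply AC→E and equate their E entries.
Row 1 is now all distinguished symbols — the join is lossless.

Yes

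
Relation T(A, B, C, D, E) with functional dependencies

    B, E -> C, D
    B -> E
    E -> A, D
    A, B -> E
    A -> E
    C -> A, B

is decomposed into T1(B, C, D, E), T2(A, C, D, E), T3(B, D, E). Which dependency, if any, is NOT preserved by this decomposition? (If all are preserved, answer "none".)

B, E → C, D lies within T1.
B → E lies within T1.
E → A, D lies within T2.
A, B → E: restricted closure across fragments reaches E.
A → E lies within T2.
C → A, B: restricted closure across fragments reaches A, B.
Every dependency is enforceable on the fragments, so the decomposition is dependency-preserving.

none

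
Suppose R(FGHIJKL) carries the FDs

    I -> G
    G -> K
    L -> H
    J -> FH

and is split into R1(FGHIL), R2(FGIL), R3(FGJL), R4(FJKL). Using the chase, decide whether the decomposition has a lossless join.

Chase test. Columns are FGHIJKL; row i has aⱼ where attribute j ∈ Ri, else bᵢⱼ.
Initial tableau (one row per fragment):
  row 1: a1 a2 a3 a4 b15 b16 a7
  row 2: a1 a2 b23 a4 b25 b26 a7
  row 3: a1 a2 b33 b34 a5 b36 a7
  row 4: a1 b42 b43 b44 a5 a6 a7
Rows 1 and 2 agree on G; apply G→K and equate their K entries.
Rows 1 and 3 agree on G; apply G→K and equate their K entries.
Rows 1 and 2 agree on L; apply L→H and equate their H entries.
Rows 1 and 3 agree on L; apply L→H and equate their H entries.
Rows 1 and 4 agree on L; apply L→H and equate their H entries.
No row becomes fully distinguished — the join is lossy.

No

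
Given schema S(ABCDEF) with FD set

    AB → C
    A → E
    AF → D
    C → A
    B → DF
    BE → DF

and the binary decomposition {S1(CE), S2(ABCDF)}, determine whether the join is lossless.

Common attributes: S1 ∩ S2 = {C}.
Closure of {C}: C → A applies, adding A; A → E applies, adding E. So (C)⁺ = {ACE}.
This closure contains every attribute of S1, so S1 ∩ S2 → S1. The join is lossless.

Yes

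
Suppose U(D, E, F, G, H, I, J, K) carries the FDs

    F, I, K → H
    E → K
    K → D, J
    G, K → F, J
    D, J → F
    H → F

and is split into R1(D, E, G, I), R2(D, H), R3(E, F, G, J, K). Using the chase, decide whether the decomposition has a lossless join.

Chase test. Columns are D, E, F, G, H, I, J, K; row i has aⱼ where attribute j ∈ Ri, else bᵢⱼ.
Initial tableau (one row per fragment):
  row 1: a1 a2 b13 a4 b15 a6 b17 b18
  row 2: a1 b22 b23 b24 a5 b26 b27 b28
  row 3: b31 a2 a3 a4 b35 b36 a7 a8
Rows 1 and 3 agree on E; apply E→K and equate their K entries.
Rows 1 and 3 agree on K; apply K→D, J and equate their D, J entries.
Rows 1 and 3 agree on G, K; apply G, K→F, J and equate their F, J entries.
No row becomes fully distinguished — the join is lossy.

No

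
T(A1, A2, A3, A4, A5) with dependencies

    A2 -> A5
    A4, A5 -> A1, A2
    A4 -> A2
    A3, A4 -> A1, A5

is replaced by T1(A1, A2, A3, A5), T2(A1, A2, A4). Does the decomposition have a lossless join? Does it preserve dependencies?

lossy but dependency-preserving

Lossless test: (A1, A2)⁺ = {A1, A2, A5}, which is a superkey of neither fragment — lossy.
Dependency preservation: A4, A5 → A1, A2; A3, A4 → A1, A5 are not contained in any single fragment, but the restricted closure of each left-hand side across the fragments still reaches the right-hand side; the remaining FDs each lie inside some fragment. All dependencies are preserved.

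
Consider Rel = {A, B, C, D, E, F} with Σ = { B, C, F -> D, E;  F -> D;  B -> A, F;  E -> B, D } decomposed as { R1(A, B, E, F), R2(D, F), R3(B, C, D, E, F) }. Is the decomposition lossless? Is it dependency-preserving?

Lossless test (chase): Rows 1 and 2 agree on F; apply F→D and equate their D entries. Rows 1 and 3 agree on B; apply B→A, F and equate their A, F entries. Row 3 is now all distinguished symbols — the join is lossless.
Dependency preservation: every FD's attributes lie within a single fragment, so each can be enforced locally — preserved.

lossless and dependency-preserving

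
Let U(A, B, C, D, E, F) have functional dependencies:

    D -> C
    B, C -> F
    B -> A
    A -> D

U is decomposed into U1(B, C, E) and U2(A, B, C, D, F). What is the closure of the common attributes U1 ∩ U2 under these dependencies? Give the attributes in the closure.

U1 ∩ U2 = {B, C}.
B, C → F applies, adding F
B → A applies, adding A
A → D applies, adding D
Closure: {A, B, C, D, F}.

A, B, C, D, F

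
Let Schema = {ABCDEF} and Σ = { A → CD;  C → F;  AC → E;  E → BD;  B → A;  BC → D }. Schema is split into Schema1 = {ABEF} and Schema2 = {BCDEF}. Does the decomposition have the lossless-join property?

Yes

Common attributes: Schema1 ∩ Schema2 = {BEF}.
Closure of {BEF}: E → BD applies, adding D; B → A applies, adding A; A → CD applies, adding C. So (BEF)⁺ = {ABCDEF}.
This closure contains every attribute of Schema1, so Schema1 ∩ Schema2 → Schema1. The join is lossless.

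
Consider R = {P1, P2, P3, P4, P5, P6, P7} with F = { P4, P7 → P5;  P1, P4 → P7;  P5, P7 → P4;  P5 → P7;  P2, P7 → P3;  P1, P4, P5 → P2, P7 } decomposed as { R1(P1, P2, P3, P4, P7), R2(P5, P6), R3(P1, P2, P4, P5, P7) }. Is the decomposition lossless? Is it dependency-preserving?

Lossless test (chase): Rows 1 and 3 agree on P4, P7; apply P4, P7→P5 and equate their P5 entries. Rows 1 and 2 agree on P5; apply P5→P7 and equate their P7 entries. Rows 1 and 3 agree on P2, P7; apply P2, P7→P3 and equate their P3 entries. Rows 1 and 2 agree on P5, P7; apply P5, P7→P4 and equate their P4 entries. No row becomes fully distinguished — the join is lossy.
Dependency preservation: every FD's attributes lie within a single fragment, so each can be enforced locally — preserved.

lossy but dependency-preserving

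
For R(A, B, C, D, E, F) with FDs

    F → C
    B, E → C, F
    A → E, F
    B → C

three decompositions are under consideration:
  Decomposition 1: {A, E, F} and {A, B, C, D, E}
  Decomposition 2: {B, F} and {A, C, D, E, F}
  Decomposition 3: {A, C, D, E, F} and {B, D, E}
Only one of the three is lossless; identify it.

Decomposition 1: common = {A, E}, closure = {A, C, E, F} → lossless.
Decomposition 2: common = {F}, closure = {C, F} → lossy.
Decomposition 3: common = {D, E}, closure = {D, E} → lossy.

Decomposition 1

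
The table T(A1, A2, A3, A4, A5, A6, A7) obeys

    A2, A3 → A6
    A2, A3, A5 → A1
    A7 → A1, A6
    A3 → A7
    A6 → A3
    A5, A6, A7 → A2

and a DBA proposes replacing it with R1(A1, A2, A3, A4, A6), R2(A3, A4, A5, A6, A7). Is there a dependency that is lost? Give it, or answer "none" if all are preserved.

Check A5, A6, A7 → A2: no single fragment contains all of {A2, A5, A6, A7}, and the restricted closure of {A5, A6, A7} across the fragments never reaches {A2}.
A2, A3 → A6 is preserved.
A2, A3, A5 → A1 is preserved.
A7 → A1, A6 is preserved.
A3 → A7 is preserved.
A6 → A3 is preserved.

A5, A6, A7 → A2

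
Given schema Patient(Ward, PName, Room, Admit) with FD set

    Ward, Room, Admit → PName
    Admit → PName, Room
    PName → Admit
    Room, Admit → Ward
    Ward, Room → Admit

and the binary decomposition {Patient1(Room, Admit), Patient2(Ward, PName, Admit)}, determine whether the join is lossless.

Yes

Common attributes: Patient1 ∩ Patient2 = {Admit}.
Closure of {Admit}: Admit → PName, Room applies, adding PName, Room; Room, Admit → Ward applies, adding Ward. So (Admit)⁺ = {Ward, PName, Room, Admit}.
This closure contains every attribute of Patient1, so Patient1 ∩ Patient2 → Patient1. The join is lossless.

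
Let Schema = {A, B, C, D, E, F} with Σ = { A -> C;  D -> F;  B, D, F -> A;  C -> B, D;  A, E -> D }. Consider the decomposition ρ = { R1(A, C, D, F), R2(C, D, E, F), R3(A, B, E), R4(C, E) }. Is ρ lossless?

Yes

Chase test. Columns are A, B, C, D, E, F; row i has aⱼ where attribute j ∈ Ri, else bᵢⱼ.
Initial tableau (one row per fragment):
  row 1: a1 b12 a3 a4 b15 a6
  row 2: b21 b22 a3 a4 a5 a6
  row 3: a1 a2 b33 b34 a5 b36
  row 4: b41 b42 a3 b44 a5 b46
Rows 1 and 3 agree on A; apply A→C and equate their C entries.
Rows 1 and 2 agree on C; apply C→B, D and equate their B, D entries.
Rows 1 and 3 agree on C; apply C→B, D and equate their B, D entries.
Rows 1 and 4 agree on C; apply C→B, D and equate their B, D entries.
Rows 1 and 3 agree on D; apply D→F and equate their F entries.
Rows 1 and 4 agree on D; apply D→F and equate their F entries.
Rows 1 and 2 agree on B, D, F; apply B, D, F→A and equate their A entries.
Rows 1 and 4 agree on B, D, F; apply B, D, F→A and equate their A entries.
Row 2 is now all distinguished symbols — the join is lossless.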